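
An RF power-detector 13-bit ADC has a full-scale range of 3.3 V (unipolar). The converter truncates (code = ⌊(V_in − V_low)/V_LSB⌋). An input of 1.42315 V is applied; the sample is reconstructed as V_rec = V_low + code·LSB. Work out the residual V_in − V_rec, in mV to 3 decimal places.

0.347 mV

One LSB is 3.3 V / 8192 = 402.83 µV.
Scaled input = 3532.8621 LSBs, so code = 3532.
Code 3532 maps back to 0 + 3532×0.000402832 V = 1.4228027 V.
V_in − V_rec = 0.000347266 V = 0.347 mV.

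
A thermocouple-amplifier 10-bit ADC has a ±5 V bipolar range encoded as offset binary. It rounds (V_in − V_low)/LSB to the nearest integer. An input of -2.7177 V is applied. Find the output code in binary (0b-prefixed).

code 0b11101010 (decimal 234)

LSB = 10 V / 1024 = 9.766 mV.
(-2.7177 − (−5)) / 0.00976562 = 233.708 LSBs.
So the output code is 234.
In binary (0b-prefixed): 0b11101010.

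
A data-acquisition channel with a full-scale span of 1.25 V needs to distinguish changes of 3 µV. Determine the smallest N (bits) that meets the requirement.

Number of steps required ≥ 1.25 V / 3 µV = 416666.67.
Need 2^N ≥ 416666.67; 2^18 = 262144, 2^19 = 524288.
Minimum N = 19.

19 bits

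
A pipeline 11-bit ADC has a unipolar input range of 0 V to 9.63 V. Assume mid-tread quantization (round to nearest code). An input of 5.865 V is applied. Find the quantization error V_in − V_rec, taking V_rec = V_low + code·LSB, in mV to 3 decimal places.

1.421 mV

LSB = 9.63/2^11 = 4.702 mV.
(5.865 − 0)/0.00470215 = 1247.3022; round gives code 1247.
Code 1247 maps back to 0 + 1247×0.00470215 V = 5.8635791 V.
V_in − V_rec = 0.0014209 V = 1.421 mV.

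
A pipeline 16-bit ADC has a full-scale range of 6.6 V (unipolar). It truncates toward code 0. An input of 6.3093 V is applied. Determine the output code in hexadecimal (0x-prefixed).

code 0xF4B9 (decimal 62649)

LSB = 6.6 V / 65536 = 100.71 µV.
(V_in − V_low)/LSB = (6.3093 − 0) / 0.000100708 = 62649.437.
⌊·⌋(62649.437) = 62649.
In hexadecimal (0x-prefixed): 0xF4B9.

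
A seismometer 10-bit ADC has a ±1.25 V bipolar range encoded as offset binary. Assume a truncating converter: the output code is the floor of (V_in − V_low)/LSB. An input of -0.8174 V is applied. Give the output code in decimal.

LSB = 2.5 V / 1024 = 2.441 mV.
(V_in − V_low)/LSB = (-0.8174 − (−1.25)) / 0.00244141 = 177.193.
So the output code is 177.

code 177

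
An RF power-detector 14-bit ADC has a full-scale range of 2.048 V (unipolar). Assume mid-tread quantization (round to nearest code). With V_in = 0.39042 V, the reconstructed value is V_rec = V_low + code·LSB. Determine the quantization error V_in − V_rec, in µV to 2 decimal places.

LSB = 2.048/2^14 = 125.00 µV.
(V_in − V_low)/LSB = (0.39042 − 0)/0.000125 = 3123.3600 → code 3123 (round).
V_rec = 0 + 3123·0.000125 = 0.390375 V.
V_in − V_rec = 4.5e-05 V = 45.00 µV.

45.00 µV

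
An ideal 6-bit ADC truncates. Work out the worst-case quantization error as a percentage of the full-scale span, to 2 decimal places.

Truncating → worst-case error = 1 LSB = V_FS/2^6, so 100/64 = 1.5625 % of full scale.

1.56 %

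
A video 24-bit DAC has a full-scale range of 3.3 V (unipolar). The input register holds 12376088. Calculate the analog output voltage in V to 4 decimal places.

LSB = 3.3 V / 2^24 = 0.20 µV.
V_out = 0 + 12376088 × 1.96695e-07 V = 2.43432 V.

2.4343 V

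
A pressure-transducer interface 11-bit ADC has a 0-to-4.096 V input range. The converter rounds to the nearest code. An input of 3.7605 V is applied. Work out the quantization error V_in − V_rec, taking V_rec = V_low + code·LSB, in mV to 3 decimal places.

One LSB is 4.096 V / 2048 = 2.000 mV.
(3.7605 − 0)/0.002 = 1880.2500; round gives code 1880.
Code 1880 maps back to 0 + 1880×0.002 V = 3.76 V.
V_in − V_rec = 0.0005 V = 0.500 mV.

0.500 mV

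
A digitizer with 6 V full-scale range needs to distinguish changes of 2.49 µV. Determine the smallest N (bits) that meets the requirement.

22 bits

Number of steps required ≥ 6 V / 2.49 µV = 2409638.55.
Need 2^N ≥ 2409638.55; 2^21 = 2097152, 2^22 = 4194304.
Minimum N = 22.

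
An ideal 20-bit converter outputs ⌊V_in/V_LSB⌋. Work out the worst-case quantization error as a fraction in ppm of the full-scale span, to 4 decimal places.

Truncating → worst-case error = 1 LSB = V_FS/2^20, so 1e+06/1048576 = 0.953674 ppm of full scale.

0.9537 ppm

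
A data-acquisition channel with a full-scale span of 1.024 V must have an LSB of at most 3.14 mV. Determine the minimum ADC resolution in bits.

9 bits

Number of steps required ≥ 1.024 V / 3.14 mV = 326.11.
Need 2^N ≥ 326.11; 2^8 = 256, 2^9 = 512.
Minimum N = 9.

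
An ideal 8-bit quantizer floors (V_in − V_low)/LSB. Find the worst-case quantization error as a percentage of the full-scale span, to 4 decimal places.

Truncating → worst-case error = 1 LSB = V_FS/2^8, so 100/256 = 0.390625 % of full scale.

0.3906 %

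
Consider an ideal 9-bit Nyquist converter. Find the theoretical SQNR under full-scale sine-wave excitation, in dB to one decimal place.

SNR ≈ 6.02·N + 1.76 dB = 6.02·9 + 1.76 = 55.94 dB.

55.9 dB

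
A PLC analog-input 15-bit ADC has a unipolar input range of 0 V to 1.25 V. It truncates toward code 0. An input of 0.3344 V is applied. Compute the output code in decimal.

Full-scale span = 1.25 V; LSB = 1.25/2^15 = 38.15 µV.
(V_in − V_low)/LSB = (0.3344 − 0) / 3.8147e-05 = 8766.095.
Floor → code 8766.

code 8766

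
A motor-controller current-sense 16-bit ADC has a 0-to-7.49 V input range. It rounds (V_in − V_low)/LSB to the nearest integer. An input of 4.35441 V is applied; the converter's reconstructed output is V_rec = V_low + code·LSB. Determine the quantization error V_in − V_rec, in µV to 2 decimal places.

One LSB is 7.49 V / 65536 = 114.29 µV.
Scaled input = 38100.2155 LSBs, so code = 38100.
Code 38100 maps back to 0 + 38100×0.000114288 V = 4.3543854 V.
Difference: 2.4624e-05 V → 24.62 µV.

24.62 µV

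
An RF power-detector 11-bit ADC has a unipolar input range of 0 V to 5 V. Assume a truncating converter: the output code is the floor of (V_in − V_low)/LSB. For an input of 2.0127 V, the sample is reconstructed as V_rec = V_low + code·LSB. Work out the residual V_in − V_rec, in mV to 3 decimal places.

0.981 mV

LSB = 5/2^11 = 2.441 mV.
(2.0127 − 0)/0.00244141 = 824.4019; ⌊·⌋ gives code 824.
V_rec = 0 + 824·0.00244141 = 2.0117188 V.
V_in − V_rec = 0.00098125 V = 0.981 mV.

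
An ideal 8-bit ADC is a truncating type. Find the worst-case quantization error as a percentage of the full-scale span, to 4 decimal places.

Truncating → worst-case error = 1 LSB = V_FS/2^8, so 100/256 = 0.390625 % of full scale.

0.3906 %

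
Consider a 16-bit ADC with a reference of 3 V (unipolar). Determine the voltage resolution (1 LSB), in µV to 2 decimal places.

Full-scale span = 3 V.
LSB = 3 / 2^16 = 3 / 65536 = 4.57764e-05 V = 45.78 µV.

45.78 µV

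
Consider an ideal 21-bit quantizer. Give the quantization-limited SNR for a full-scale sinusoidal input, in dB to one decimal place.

128.2 dB

SNR ≈ 6.02·N + 1.76 dB = 6.02·21 + 1.76 = 128.18 dB.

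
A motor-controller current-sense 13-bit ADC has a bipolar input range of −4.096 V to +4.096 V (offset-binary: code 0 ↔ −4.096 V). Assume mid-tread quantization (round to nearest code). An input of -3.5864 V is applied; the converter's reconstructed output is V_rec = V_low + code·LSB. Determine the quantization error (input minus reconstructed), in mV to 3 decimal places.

-0.400 mV

One LSB is 8.192 V / 8192 = 1.000 mV.
(V_in − V_low)/LSB = (-3.5864 − (−4.096))/0.001 = 509.6000 → code 510 (round).
Reconstructed: -3.586 V.
Difference: -0.0004 V → -0.400 mV.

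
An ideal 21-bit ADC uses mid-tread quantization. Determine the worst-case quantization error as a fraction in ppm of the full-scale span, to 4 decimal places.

Rounding → worst-case error = ½ LSB = V_FS/2^22, so 1e+06/4194304 = 0.238419 ppm of full scale.

0.2384 ppm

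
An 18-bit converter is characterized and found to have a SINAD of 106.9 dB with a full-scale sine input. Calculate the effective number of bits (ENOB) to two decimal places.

ENOB = (SINAD − 1.76) / 6.02 = (106.9 − 1.76)/6.02 = 17.465.

17.47 bits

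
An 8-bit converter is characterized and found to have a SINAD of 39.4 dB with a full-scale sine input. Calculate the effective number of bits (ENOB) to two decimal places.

ENOB = (SINAD − 1.76) / 6.02 = (39.4 − 1.76)/6.02 = 6.252.

6.25 bits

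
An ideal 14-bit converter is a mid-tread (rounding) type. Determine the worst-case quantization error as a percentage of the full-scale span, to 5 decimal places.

Rounding → worst-case error = ½ LSB = V_FS/2^15, so 100/32768 = 0.00305176 % of full scale.

0.00305 %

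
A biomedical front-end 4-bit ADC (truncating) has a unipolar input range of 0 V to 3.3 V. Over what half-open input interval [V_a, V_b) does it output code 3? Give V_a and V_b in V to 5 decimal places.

LSB = 3.3/2^4 = 206.250 mV.
V_a = V_low + 3·LSB = 0.61875 V; V_b = V_low + 4·LSB = 0.825 V.

[0.61875 V, 0.82500 V)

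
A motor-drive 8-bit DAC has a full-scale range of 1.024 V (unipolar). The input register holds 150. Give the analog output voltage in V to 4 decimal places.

0.6000 V

LSB = 1.024 V / 2^8 = 4.000 mV.
V_out = 0 + 150 × 0.004 V = 0.6 V.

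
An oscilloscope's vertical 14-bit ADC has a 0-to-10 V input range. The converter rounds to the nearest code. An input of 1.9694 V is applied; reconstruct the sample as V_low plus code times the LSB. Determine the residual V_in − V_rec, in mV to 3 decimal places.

Step size: 10 V ÷ 2^14 = 0.610 mV.
(1.9694 − 0)/0.000610352 = 3226.6650; round gives code 3227.
V_rec = 0 + 3227·0.000610352 = 1.9696045 V.
Error = 1.9694 − 1.9696045 = -0.000204492 V = -0.204 mV.

-0.204 mV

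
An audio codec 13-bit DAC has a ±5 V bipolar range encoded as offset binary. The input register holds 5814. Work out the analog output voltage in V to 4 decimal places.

2.0972 V

LSB = 10 V / 2^13 = 1.221 mV.
V_out = (−5) + 5814 × 0.0012207 V = 2.09717 V.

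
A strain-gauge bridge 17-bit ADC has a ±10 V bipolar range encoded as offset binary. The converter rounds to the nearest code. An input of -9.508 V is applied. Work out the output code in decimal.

code 3224

With 131072 levels over 20 V, one step is 152.59 µV.
(-9.508 − (−10)) / 0.000152588 = 3224.371 LSBs.
round(3224.371) = 3224.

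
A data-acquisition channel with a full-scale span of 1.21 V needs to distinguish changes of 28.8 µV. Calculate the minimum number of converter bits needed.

Number of steps required ≥ 1.21 V / 28.8 µV = 42013.89.
Need 2^N ≥ 42013.89; 2^15 = 32768, 2^16 = 65536.
Minimum N = 16.

16 bits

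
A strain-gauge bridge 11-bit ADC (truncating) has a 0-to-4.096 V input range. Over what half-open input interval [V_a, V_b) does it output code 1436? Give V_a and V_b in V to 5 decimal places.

LSB = 4.096/2^11 = 2.000 mV.
V_a = V_low + 1436·LSB = 2.872 V; V_b = V_low + 1437·LSB = 2.874 V.

[2.87200 V, 2.87400 V)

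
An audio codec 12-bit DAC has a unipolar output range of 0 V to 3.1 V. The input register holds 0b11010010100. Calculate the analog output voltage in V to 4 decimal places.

1.2745 V

LSB = 3.1 V / 2^12 = 0.757 mV.
Code 0b11010010100 = 1684 decimal.
V_out = 0 + 1684 × 0.000756836 V = 1.27451 V.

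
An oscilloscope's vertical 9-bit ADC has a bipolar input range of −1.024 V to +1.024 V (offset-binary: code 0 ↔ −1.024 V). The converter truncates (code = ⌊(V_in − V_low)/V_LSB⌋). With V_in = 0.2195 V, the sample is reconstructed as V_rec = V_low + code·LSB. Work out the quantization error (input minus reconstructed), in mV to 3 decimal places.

3.500 mV

LSB = 2.048/2^9 = 4.000 mV.
(V_in − V_low)/LSB = (0.2195 − (−1.024))/0.004 = 310.8750 → code 310 (floor).
V_rec = (−1.024) + 310·0.004 = 0.216 V.
Difference: 0.0035 V → 3.500 mV.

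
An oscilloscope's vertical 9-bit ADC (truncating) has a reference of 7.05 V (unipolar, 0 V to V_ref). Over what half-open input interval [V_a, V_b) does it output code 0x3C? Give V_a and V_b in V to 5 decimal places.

LSB = 7.05/2^9 = 13.770 mV.
Code 0x3C = 60 decimal.
V_a = V_low + 60·LSB = 0.826172 V; V_b = V_low + 61·LSB = 0.839941 V.

[0.82617 V, 0.83994 V)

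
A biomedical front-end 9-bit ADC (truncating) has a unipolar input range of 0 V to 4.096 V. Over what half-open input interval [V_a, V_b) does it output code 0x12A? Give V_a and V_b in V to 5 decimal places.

LSB = 4.096/2^9 = 8.000 mV.
Code 0x12A = 298 decimal.
V_a = V_low + 298·LSB = 2.384 V; V_b = V_low + 299·LSB = 2.392 V.

[2.38400 V, 2.39200 V)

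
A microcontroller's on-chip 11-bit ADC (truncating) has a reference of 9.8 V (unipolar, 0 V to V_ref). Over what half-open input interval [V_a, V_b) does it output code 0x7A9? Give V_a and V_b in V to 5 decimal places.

LSB = 9.8/2^11 = 4.785 mV.
Code 0x7A9 = 1961 decimal.
V_a = V_low + 1961·LSB = 9.38369 V; V_b = V_low + 1962·LSB = 9.38848 V.

[9.38369 V, 9.38848 V)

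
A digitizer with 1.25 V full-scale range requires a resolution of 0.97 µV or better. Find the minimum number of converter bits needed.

21 bits

Number of steps required ≥ 1.25 V / 0.97 µV = 1288659.79.
Need 2^N ≥ 1288659.79; 2^20 = 1048576, 2^21 = 2097152.
Minimum N = 21.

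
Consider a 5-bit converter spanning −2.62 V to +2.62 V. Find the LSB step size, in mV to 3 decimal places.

163.750 mV

Full-scale span = 5.24 V.
LSB = 5.24 / 2^5 = 5.24 / 32 = 0.16375 V = 163.750 mV.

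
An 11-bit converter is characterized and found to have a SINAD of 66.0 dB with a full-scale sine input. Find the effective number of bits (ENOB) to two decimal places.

ENOB = (SINAD − 1.76) / 6.02 = (66.0 − 1.76)/6.02 = 10.671.

10.67 bits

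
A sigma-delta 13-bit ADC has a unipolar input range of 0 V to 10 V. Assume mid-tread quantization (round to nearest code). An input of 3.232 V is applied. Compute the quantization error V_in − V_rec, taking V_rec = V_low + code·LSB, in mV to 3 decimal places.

-0.422 mV

Step size: 10 V ÷ 2^13 = 1.221 mV.
(V_in − V_low)/LSB = (3.232 − 0)/0.0012207 = 2647.6544 → code 2648 (round).
Code 2648 maps back to 0 + 2648×0.0012207 V = 3.2324219 V.
V_in − V_rec = -0.000421875 V = -0.422 mV.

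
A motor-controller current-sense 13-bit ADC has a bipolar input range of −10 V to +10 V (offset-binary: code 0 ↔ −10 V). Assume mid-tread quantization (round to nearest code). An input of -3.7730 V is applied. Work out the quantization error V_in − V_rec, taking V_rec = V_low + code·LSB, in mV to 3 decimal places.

One LSB is 20 V / 8192 = 2.441 mV.
Scaled input = 2550.5792 LSBs, so code = 2551.
Code 2551 maps back to (−10) + 2551×0.00244141 V = -3.7719727 V.
Error = -3.7730 − (−3.7719727) = -0.00102734 V = -1.027 mV.

-1.027 mV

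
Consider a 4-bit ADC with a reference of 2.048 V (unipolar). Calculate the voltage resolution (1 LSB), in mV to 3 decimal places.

128.000 mV

Full-scale span = 2.048 V.
LSB = 2.048 / 2^4 = 2.048 / 16 = 0.128 V = 128.000 mV.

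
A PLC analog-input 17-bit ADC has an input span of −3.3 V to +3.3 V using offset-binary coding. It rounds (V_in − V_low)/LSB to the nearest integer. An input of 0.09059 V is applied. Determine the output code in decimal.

code 67335

LSB = 6.6 V / 131072 = 50.35 µV.
Input sits at 67335.062 steps above V_low.
So the output code is 67335.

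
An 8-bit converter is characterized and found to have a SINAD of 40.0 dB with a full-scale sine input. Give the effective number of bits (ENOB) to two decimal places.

ENOB = (SINAD − 1.76) / 6.02 = (40.0 − 1.76)/6.02 = 6.352.

6.35 bits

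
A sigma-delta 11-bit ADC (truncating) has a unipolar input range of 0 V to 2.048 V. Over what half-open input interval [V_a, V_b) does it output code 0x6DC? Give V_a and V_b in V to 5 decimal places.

LSB = 2.048/2^11 = 1.000 mV.
Code 0x6DC = 1756 decimal.
V_a = V_low + 1756·LSB = 1.756 V; V_b = V_low + 1757·LSB = 1.757 V.

[1.75600 V, 1.75700 V)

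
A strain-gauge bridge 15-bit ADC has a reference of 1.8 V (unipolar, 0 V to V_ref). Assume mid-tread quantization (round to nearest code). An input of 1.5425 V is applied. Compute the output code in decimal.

code 28080

With 32768 levels over 1.8 V, one step is 54.93 µV.
(V_in − V_low)/LSB = (1.5425 − 0) / 5.49316e-05 = 28080.356.
Round → code 28080.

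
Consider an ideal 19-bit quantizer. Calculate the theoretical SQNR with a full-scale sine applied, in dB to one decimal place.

SNR ≈ 6.02·N + 1.76 dB = 6.02·19 + 1.76 = 116.14 dB.

116.1 dB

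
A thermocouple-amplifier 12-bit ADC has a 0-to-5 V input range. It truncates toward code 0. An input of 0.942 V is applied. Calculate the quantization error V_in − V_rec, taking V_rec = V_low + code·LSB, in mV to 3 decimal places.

0.838 mV

One LSB is 5 V / 4096 = 1.221 mV.
(V_in − V_low)/LSB = (0.942 − 0)/0.0012207 = 771.6864 → code 771 (floor).
V_rec = 0 + 771·0.0012207 = 0.94116211 V.
V_in − V_rec = 0.000837891 V = 0.838 mV.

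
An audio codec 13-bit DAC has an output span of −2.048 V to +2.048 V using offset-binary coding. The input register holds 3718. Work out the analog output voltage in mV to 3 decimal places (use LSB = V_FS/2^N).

-189.000 mV

LSB = 4.096 V / 2^13 = 0.500 mV.
V_out = (−2.048) + 3718 × 0.0005 V = -0.189 V.
= -189.000 mV.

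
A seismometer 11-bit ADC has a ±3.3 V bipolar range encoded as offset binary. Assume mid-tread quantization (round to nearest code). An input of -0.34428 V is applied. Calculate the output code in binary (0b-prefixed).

With 2048 levels over 6.6 V, one step is 3.223 mV.
(-0.34428 − (−3.3)) / 0.00322266 = 917.169 LSBs.
So the output code is 917.
In binary (0b-prefixed): 0b1110010101.

code 0b1110010101 (decimal 917)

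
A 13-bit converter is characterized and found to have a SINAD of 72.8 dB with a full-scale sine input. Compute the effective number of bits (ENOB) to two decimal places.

11.80 bits

ENOB = (SINAD − 1.76) / 6.02 = (72.8 − 1.76)/6.02 = 11.801.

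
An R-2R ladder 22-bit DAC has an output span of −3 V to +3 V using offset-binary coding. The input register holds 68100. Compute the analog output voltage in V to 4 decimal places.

LSB = 6 V / 2^22 = 1.43 µV.
V_out = (−3) + 68100 × 1.43051e-06 V = -2.90258 V.

-2.9026 V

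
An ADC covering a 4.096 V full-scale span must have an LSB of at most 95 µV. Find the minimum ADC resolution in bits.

Number of steps required ≥ 4.096 V / 95 µV = 43115.79.
Need 2^N ≥ 43115.79; 2^15 = 32768, 2^16 = 65536.
Minimum N = 16.

16 bits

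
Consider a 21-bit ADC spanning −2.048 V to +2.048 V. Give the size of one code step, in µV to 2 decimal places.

Full-scale span = 4.096 V.
LSB = 4.096 / 2^21 = 4.096 / 2097152 = 1.95313e-06 V = 1.95 µV.

1.95 µV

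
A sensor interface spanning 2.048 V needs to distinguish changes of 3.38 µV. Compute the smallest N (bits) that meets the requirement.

20 bits

Number of steps required ≥ 2.048 V / 3.38 µV = 605917.16.
Need 2^N ≥ 605917.16; 2^19 = 524288, 2^20 = 1048576.
Minimum N = 20.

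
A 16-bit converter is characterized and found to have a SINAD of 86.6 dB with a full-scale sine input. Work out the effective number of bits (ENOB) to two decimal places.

14.09 bits

ENOB = (SINAD − 1.76) / 6.02 = (86.6 − 1.76)/6.02 = 14.093.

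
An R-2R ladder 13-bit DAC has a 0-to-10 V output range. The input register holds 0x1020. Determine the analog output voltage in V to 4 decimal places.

5.0391 V

LSB = 10 V / 2^13 = 1.221 mV.
Code 0x1020 = 4128 decimal.
V_out = 0 + 4128 × 0.0012207 V = 5.03906 V.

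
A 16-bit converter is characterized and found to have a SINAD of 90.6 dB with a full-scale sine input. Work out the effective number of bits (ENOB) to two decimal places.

ENOB = (SINAD − 1.76) / 6.02 = (90.6 − 1.76)/6.02 = 14.757.

14.76 bits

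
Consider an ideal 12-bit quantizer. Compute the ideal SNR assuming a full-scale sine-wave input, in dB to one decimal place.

SNR ≈ 6.02·N + 1.76 dB = 6.02·12 + 1.76 = 74.00 dB.

74.0 dB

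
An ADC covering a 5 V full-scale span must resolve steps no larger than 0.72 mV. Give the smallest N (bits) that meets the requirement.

13 bits

Number of steps required ≥ 5 V / 0.72 mV = 6944.44.
Need 2^N ≥ 6944.44; 2^12 = 4096, 2^13 = 8192.
Minimum N = 13.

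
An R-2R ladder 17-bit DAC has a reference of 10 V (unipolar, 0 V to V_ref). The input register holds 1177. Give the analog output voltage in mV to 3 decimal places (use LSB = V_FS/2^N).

LSB = 10 V / 2^17 = 76.29 µV.
V_out = 0 + 1177 × 7.62939e-05 V = 0.089798 V.
= 89.798 mV.

89.798 mV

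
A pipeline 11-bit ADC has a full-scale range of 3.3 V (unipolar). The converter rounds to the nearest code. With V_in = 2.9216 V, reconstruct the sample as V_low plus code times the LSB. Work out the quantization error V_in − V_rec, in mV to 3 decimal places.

LSB = 3.3/2^11 = 1.611 mV.
(2.9216 − 0)/0.00161133 = 1813.1627; round gives code 1813.
Reconstructed: 2.9213379 V.
Difference: 0.000262109 V → 0.262 mV.

0.262 mV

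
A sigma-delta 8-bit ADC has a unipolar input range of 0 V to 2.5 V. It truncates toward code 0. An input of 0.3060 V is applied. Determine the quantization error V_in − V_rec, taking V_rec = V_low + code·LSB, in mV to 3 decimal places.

3.266 mV

LSB = 2.5/2^8 = 9.766 mV.
(0.3060 − 0)/0.00976562 = 31.3344; ⌊·⌋ gives code 31.
Code 31 maps back to 0 + 31×0.00976562 V = 0.30273438 V.
V_in − V_rec = 0.00326562 V = 3.266 mV.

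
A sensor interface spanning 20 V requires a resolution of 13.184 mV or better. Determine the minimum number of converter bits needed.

Number of steps required ≥ 20 V / 13.184 mV = 1516.99.
Need 2^N ≥ 1516.99; 2^10 = 1024, 2^11 = 2048.
Minimum N = 11.

11 bits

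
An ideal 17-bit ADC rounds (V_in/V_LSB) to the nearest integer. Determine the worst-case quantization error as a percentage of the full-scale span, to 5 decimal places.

0.00038 %

Rounding → worst-case error = ½ LSB = V_FS/2^18, so 100/262144 = 0.00038147 % of full scale.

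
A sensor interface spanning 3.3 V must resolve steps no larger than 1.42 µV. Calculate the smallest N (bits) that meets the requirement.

Number of steps required ≥ 3.3 V / 1.42 µV = 2323943.66.
Need 2^N ≥ 2323943.66; 2^21 = 2097152, 2^22 = 4194304.
Minimum N = 22.

22 bits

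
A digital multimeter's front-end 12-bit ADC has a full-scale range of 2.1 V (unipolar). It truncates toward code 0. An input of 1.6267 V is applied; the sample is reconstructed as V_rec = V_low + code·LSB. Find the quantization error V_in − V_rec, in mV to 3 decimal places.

0.430 mV

Step size: 2.1 V ÷ 2^12 = 0.513 mV.
(V_in − V_low)/LSB = (1.6267 − 0)/0.000512695 = 3172.8396 → code 3172 (floor).
Reconstructed: 1.6262695 V.
Difference: 0.000430469 V → 0.430 mV.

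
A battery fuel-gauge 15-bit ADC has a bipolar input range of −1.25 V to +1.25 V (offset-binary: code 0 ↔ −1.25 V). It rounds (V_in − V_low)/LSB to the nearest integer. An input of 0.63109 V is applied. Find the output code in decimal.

code 24656

Full-scale span = 2.5 V; LSB = 2.5/2^15 = 76.29 µV.
(V_in − V_low)/LSB = (0.63109 − (−1.25)) / 7.62939e-05 = 24655.823.
round(24655.823) = 24656.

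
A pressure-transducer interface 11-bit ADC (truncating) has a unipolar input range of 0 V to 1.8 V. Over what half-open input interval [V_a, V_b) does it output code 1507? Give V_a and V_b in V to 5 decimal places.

LSB = 1.8/2^11 = 0.879 mV.
V_a = V_low + 1507·LSB = 1.32451 V; V_b = V_low + 1508·LSB = 1.32539 V.

[1.32451 V, 1.32539 V)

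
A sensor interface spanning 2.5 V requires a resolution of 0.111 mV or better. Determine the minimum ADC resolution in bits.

15 bits

Number of steps required ≥ 2.5 V / 0.111 mV = 22522.52.
Need 2^N ≥ 22522.52; 2^14 = 16384, 2^15 = 32768.
Minimum N = 15.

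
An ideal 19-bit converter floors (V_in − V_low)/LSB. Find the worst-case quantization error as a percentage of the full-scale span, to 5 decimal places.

0.00019 %

Truncating → worst-case error = 1 LSB = V_FS/2^19, so 100/524288 = 0.000190735 % of full scale.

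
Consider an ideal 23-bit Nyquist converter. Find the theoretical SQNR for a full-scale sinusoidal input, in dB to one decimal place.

140.2 dB

SNR ≈ 6.02·N + 1.76 dB = 6.02·23 + 1.76 = 140.22 dB.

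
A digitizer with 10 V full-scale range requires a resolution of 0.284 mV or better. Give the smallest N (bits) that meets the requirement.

Number of steps required ≥ 10 V / 0.284 mV = 35211.27.
Need 2^N ≥ 35211.27; 2^15 = 32768, 2^16 = 65536.
Minimum N = 16.

16 bits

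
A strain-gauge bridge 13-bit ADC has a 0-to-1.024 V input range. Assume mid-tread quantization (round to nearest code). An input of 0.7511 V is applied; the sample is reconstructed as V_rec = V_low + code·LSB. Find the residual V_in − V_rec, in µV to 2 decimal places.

Step size: 1.024 V ÷ 2^13 = 125.00 µV.
Scaled input = 6008.8000 LSBs, so code = 6009.
Reconstructed: 0.751125 V.
Difference: -2.5e-05 V → -25.00 µV.

-25.00 µV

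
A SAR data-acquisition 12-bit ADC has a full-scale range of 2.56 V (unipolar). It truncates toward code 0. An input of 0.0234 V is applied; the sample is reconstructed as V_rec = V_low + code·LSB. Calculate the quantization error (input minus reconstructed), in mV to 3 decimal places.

0.275 mV

One LSB is 2.56 V / 4096 = 0.625 mV.
(0.0234 − 0)/0.000625 = 37.4400; ⌊·⌋ gives code 37.
V_rec = 0 + 37·0.000625 = 0.023125 V.
Difference: 0.000275 V → 0.275 mV.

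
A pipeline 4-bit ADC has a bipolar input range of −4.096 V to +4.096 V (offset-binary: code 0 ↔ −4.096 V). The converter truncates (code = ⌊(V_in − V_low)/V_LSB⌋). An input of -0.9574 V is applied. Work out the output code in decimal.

LSB = 8.192 V / 16 = 0.5120 V.
(V_in − V_low)/LSB = (-0.9574 − (−4.096)) / 0.512 = 6.130.
So the output code is 6.

code 6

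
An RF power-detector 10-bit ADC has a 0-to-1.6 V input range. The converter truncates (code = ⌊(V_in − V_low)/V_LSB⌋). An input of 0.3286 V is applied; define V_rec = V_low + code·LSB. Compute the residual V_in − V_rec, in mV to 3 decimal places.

Step size: 1.6 V ÷ 2^10 = 1.562 mV.
(V_in − V_low)/LSB = (0.3286 − 0)/0.0015625 = 210.3040 → code 210 (floor).
Reconstructed: 0.328125 V.
Difference: 0.000475 V → 0.475 mV.

0.475 mV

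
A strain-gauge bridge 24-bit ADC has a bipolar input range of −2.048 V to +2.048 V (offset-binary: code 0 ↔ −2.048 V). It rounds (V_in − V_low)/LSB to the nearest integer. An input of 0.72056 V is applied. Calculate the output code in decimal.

With 16777216 levels over 4.096 V, one step is 0.24 µV.
(0.72056 − (−2.048)) / 2.44141e-07 = 11340021.760 LSBs.
round(11340021.760) = 11340022.

code 11340022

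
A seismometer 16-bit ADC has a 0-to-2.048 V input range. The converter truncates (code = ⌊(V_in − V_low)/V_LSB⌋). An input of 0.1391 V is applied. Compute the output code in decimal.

code 4451

LSB = 2.048 V / 65536 = 31.25 µV.
(V_in − V_low)/LSB = (0.1391 − 0) / 3.125e-05 = 4451.200.
Floor → code 4451.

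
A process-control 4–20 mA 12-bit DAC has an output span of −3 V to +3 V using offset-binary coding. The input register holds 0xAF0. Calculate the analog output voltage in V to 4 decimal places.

1.1016 V

LSB = 6 V / 2^12 = 1.465 mV.
Code 0xAF0 = 2800 decimal.
V_out = (−3) + 2800 × 0.00146484 V = 1.10156 V.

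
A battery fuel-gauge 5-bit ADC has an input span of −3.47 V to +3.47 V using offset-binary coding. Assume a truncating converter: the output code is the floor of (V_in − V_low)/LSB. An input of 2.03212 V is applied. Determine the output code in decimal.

code 25

LSB = 6.94 V / 32 = 216.875 mV.
Input sits at 25.370 steps above V_low.
Floor → code 25.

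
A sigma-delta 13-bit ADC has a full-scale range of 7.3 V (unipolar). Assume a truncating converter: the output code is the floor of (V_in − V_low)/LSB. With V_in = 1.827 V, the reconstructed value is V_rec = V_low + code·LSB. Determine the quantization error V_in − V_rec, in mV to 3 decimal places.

0.218 mV

Step size: 7.3 V ÷ 2^13 = 0.891 mV.
(1.827 − 0)/0.000891113 = 2050.2444; ⌊·⌋ gives code 2050.
Code 2050 maps back to 0 + 2050×0.000891113 V = 1.8267822 V.
Error = 1.827 − 1.8267822 = 0.000217773 V = 0.218 mV.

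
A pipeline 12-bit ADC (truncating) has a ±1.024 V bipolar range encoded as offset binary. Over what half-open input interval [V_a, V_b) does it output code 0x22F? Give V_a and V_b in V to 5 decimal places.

[-0.74450 V, -0.74400 V)

LSB = 2.048/2^12 = 0.500 mV.
Code 0x22F = 559 decimal.
V_a = V_low + 559·LSB = -0.7445 V; V_b = V_low + 560·LSB = -0.744 V.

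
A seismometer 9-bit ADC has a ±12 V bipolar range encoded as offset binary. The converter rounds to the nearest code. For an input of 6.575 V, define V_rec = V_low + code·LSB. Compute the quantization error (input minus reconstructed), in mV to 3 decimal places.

12.500 mV

LSB = 24/2^9 = 46.875 mV.
(6.575 − (−12))/0.046875 = 396.2667; round gives code 396.
Reconstructed: 6.5625 V.
V_in − V_rec = 0.0125 V = 12.500 mV.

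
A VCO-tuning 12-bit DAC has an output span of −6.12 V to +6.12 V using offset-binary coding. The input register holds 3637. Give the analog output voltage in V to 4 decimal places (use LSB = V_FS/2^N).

4.7484 V

LSB = 12.24 V / 2^12 = 2.988 mV.
V_out = (−6.12) + 3637 × 0.00298828 V = 4.74838 V.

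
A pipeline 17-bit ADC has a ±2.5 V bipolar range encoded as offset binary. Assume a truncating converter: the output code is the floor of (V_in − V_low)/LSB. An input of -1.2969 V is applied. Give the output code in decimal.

code 31538

With 131072 levels over 5 V, one step is 38.15 µV.
(-1.2969 − (−2.5)) / 3.8147e-05 = 31538.545 LSBs.
Floor → code 31538.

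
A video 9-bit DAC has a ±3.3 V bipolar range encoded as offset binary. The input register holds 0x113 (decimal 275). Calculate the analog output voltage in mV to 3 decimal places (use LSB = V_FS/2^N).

244.922 mV

LSB = 6.6 V / 2^9 = 12.891 mV.
Code 0x113 = 275 decimal.
V_out = (−3.3) + 275 × 0.0128906 V = 0.244922 V.
= 244.922 mV.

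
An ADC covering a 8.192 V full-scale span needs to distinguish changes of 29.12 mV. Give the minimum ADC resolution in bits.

9 bits

Number of steps required ≥ 8.192 V / 29.12 mV = 281.32.
Need 2^N ≥ 281.32; 2^8 = 256, 2^9 = 512.
Minimum N = 9.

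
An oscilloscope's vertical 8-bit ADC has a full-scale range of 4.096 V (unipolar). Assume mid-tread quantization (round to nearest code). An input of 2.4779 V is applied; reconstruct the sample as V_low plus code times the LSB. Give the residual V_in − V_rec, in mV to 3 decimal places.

-2.100 mV

Step size: 4.096 V ÷ 2^8 = 16.000 mV.
Scaled input = 154.8688 LSBs, so code = 155.
Code 155 maps back to 0 + 155×0.016 V = 2.48 V.
Error = 2.4779 − 2.48 = -0.0021 V = -2.100 mV.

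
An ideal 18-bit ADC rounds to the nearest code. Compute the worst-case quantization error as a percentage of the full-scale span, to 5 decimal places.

0.00019 %

Rounding → worst-case error = ½ LSB = V_FS/2^19, so 100/524288 = 0.000190735 % of full scale.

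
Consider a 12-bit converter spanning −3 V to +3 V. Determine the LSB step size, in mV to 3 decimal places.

1.465 mV

Full-scale span = 6 V.
LSB = 6 / 2^12 = 6 / 4096 = 0.00146484 V = 1.465 mV.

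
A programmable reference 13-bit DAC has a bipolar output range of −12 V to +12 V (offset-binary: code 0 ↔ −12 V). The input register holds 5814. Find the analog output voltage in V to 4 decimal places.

LSB = 24 V / 2^13 = 2.930 mV.
V_out = (−12) + 5814 × 0.00292969 V = 5.0332 V.

5.0332 V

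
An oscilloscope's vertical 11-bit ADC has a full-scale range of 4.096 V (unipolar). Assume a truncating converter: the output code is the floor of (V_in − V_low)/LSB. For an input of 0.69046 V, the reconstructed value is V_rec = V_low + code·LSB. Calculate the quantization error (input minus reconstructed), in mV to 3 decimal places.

Step size: 4.096 V ÷ 2^11 = 2.000 mV.
Scaled input = 345.2300 LSBs, so code = 345.
Code 345 maps back to 0 + 345×0.002 V = 0.69 V.
Error = 0.69046 − 0.69 = 0.00046 V = 0.460 mV.

0.460 mV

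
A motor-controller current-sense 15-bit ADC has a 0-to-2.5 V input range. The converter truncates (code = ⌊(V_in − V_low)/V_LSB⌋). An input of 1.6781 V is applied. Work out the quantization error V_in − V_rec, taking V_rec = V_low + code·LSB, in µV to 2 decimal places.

14.67 µV

LSB = 2.5/2^15 = 76.29 µV.
(V_in − V_low)/LSB = (1.6781 − 0)/7.62939e-05 = 21995.1923 → code 21995 (floor).
Reconstructed: 1.6780853 V.
Difference: 1.46729e-05 V → 14.67 µV.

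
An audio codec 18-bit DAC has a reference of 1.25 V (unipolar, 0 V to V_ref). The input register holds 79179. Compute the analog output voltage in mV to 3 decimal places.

LSB = 1.25 V / 2^18 = 4.77 µV.
V_out = 0 + 79179 × 4.76837e-06 V = 0.377555 V.
= 377.555 mV.

377.555 mV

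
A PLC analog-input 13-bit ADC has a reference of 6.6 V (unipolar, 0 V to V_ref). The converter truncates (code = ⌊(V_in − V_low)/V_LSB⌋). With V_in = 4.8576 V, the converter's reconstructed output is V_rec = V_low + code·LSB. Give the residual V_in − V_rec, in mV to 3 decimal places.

Step size: 6.6 V ÷ 2^13 = 0.806 mV.
Scaled input = 6029.3120 LSBs, so code = 6029.
Code 6029 maps back to 0 + 6029×0.000805664 V = 4.8573486 V.
Difference: 0.000251367 V → 0.251 mV.

0.251 mV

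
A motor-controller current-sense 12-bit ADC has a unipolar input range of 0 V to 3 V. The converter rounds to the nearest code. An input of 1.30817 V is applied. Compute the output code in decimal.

code 1786

LSB = 3 V / 4096 = 0.732 mV.
Input sits at 1786.088 steps above V_low.
So the output code is 1786.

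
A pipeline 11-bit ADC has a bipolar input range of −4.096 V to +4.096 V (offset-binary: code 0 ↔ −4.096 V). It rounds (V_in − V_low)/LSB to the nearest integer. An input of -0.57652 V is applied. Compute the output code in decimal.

Full-scale span = 8.192 V; LSB = 8.192/2^11 = 4.000 mV.
Input sits at 879.870 steps above V_low.
Round → code 880.

code 880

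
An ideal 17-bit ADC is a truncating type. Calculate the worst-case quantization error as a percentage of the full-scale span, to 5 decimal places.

Truncating → worst-case error = 1 LSB = V_FS/2^17, so 100/131072 = 0.000762939 % of full scale.

0.00076 %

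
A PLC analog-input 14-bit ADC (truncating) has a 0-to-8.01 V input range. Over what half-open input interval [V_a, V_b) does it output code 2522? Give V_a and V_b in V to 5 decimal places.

LSB = 8.01/2^14 = 488.89 µV.
V_a = V_low + 2522·LSB = 1.23298 V; V_b = V_low + 2523·LSB = 1.23347 V.

[1.23298 V, 1.23347 V)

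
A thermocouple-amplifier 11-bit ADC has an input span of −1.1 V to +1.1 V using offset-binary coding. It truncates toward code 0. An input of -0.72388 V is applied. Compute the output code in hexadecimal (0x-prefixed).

code 0x15E (decimal 350)

With 2048 levels over 2.2 V, one step is 1.074 mV.
(V_in − V_low)/LSB = (-0.72388 − (−1.1)) / 0.00107422 = 350.134.
So the output code is 350.
In hexadecimal (0x-prefixed): 0x15E.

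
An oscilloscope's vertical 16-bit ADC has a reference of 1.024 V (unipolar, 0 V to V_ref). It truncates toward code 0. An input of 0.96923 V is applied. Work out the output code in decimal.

Full-scale span = 1.024 V; LSB = 1.024/2^16 = 15.62 µV.
Input sits at 62030.720 steps above V_low.
So the output code is 62030.

code 62030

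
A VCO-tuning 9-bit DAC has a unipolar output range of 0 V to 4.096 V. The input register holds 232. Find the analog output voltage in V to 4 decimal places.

1.8560 V

LSB = 4.096 V / 2^9 = 8.000 mV.
V_out = 0 + 232 × 0.008 V = 1.856 V.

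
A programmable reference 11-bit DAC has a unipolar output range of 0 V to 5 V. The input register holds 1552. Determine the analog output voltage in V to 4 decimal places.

LSB = 5 V / 2^11 = 2.441 mV.
V_out = 0 + 1552 × 0.00244141 V = 3.78906 V.

3.7891 V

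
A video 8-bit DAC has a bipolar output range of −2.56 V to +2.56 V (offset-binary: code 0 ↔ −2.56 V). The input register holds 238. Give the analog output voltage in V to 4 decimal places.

LSB = 5.12 V / 2^8 = 20.000 mV.
V_out = (−2.56) + 238 × 0.02 V = 2.2 V.

2.2000 V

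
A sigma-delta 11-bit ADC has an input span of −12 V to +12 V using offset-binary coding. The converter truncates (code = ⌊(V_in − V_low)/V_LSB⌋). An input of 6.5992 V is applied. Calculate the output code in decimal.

Full-scale span = 24 V; LSB = 24/2^11 = 11.719 mV.
(V_in − V_low)/LSB = (6.5992 − (−12)) / 0.0117188 = 1587.132.
⌊·⌋(1587.132) = 1587.

code 1587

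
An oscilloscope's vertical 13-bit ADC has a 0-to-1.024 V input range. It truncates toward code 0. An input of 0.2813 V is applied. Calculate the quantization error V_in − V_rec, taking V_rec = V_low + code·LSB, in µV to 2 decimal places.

One LSB is 1.024 V / 8192 = 125.00 µV.
(0.2813 − 0)/0.000125 = 2250.4000; ⌊·⌋ gives code 2250.
V_rec = 0 + 2250·0.000125 = 0.28125 V.
Difference: 5e-05 V → 50.00 µV.

50.00 µV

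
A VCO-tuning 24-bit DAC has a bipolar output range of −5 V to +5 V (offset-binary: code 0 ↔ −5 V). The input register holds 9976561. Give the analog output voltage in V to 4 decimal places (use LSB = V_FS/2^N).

LSB = 10 V / 2^24 = 0.60 µV.
V_out = (−5) + 9976561 × 5.96046e-07 V = 0.946494 V.

0.9465 V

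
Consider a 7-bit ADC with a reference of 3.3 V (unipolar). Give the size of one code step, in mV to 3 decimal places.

25.781 mV

Full-scale span = 3.3 V.
LSB = 3.3 / 2^7 = 3.3 / 128 = 0.0257812 V = 25.781 mV.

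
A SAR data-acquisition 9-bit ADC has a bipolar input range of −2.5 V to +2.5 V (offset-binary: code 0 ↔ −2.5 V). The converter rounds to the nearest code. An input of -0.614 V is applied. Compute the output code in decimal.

code 193

LSB = 5 V / 512 = 9.766 mV.
(-0.614 − (−2.5)) / 0.00976562 = 193.126 LSBs.
round(193.126) = 193.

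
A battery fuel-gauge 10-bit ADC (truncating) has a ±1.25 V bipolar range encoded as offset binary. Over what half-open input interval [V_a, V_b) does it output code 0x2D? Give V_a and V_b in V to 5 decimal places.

LSB = 2.5/2^10 = 2.441 mV.
Code 0x2D = 45 decimal.
V_a = V_low + 45·LSB = -1.14014 V; V_b = V_low + 46·LSB = -1.1377 V.

[-1.14014 V, -1.13770 V)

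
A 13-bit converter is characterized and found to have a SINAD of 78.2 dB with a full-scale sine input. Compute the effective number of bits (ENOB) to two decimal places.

ENOB = (SINAD − 1.76) / 6.02 = (78.2 − 1.76)/6.02 = 12.698.

12.70 bits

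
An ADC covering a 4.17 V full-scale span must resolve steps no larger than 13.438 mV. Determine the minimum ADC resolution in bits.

9 bits

Number of steps required ≥ 4.17 V / 13.438 mV = 310.31.
Need 2^N ≥ 310.31; 2^8 = 256, 2^9 = 512.
Minimum N = 9.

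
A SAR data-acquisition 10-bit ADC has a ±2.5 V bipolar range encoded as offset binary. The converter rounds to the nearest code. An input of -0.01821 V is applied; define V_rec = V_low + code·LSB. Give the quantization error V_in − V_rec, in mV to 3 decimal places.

One LSB is 5 V / 1024 = 4.883 mV.
(-0.01821 − (−2.5))/0.00488281 = 508.2706; round gives code 508.
Code 508 maps back to (−2.5) + 508×0.00488281 V = -0.01953125 V.
Difference: 0.00132125 V → 1.321 mV.

1.321 mV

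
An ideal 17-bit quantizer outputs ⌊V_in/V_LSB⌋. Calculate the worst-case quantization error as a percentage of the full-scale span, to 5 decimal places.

Truncating → worst-case error = 1 LSB = V_FS/2^17, so 100/131072 = 0.000762939 % of full scale.

0.00076 %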